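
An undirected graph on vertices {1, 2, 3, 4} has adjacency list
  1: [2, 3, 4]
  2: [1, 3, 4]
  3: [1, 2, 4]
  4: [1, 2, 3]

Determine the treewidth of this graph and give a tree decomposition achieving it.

With just one bag of size 4, the width is 4 − 1 = 3, so tw(G) ≤ 3. On the other hand G contains the 4-clique {1, 2, 3, 4}. A clique must lie in a single bag of any decomposition, so no decomposition can have width below 3. Hence tw(G) = 3 exactly.

Treewidth 3.
One optimal decomposition is:
Bags: B1 = {1, 2, 3, 4}
Tree: (single bag)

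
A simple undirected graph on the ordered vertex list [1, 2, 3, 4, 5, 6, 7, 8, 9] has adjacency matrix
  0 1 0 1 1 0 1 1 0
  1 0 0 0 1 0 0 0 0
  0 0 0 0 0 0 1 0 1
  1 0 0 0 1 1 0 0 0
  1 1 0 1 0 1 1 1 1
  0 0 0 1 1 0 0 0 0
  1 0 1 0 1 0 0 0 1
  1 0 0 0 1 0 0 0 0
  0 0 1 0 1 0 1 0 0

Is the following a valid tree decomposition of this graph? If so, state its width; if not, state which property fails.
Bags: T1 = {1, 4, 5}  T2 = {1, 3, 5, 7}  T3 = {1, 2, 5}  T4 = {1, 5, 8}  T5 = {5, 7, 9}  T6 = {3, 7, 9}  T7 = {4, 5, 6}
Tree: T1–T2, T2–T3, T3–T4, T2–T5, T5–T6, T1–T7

No — bags containing vertex 3 are not connected in the tree.

A tree decomposition must satisfy three properties: every vertex lies in some bag; for every edge, both endpoints lie together in some bag; and for every vertex, the bags containing it form a connected subtree. Here bags containing vertex 3 are not connected in the tree, so the decomposition is invalid.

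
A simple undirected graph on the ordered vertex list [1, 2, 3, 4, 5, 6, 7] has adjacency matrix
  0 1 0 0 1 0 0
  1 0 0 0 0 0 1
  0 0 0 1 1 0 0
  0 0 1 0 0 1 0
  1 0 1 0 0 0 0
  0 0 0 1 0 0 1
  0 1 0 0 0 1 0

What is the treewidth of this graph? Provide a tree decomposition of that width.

The largest bag has 3 vertices, giving width 2; this decomposition certifies tw(G) ≤ 2. For the lower bound, G contains the cycle 4–6–7–2–1–5–3–4, so G is not a forest; only forests have treewidth ≤ 1, hence tw(G) ≥ 2. Combining the bounds, tw(G) = 2.

Treewidth 2.
One optimal decomposition is:
Bags: B1 = {4, 6, 7}  B2 = {2, 4, 7}  B3 = {1, 2, 4}  B4 = {1, 4, 5}  B5 = {3, 4, 5}
Tree: B1–B2, B2–B3, B3–B4, B4–B5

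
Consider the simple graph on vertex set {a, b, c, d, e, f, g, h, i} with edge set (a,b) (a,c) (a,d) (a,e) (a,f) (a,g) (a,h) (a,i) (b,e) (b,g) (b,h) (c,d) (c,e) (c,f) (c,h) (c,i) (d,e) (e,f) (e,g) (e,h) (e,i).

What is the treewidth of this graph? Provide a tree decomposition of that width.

Treewidth 3.
One such decomposition:
Bags: B1 = {a, c, e, h}  B2 = {a, c, d, e}  B3 = {a, c, e, i}  B4 = {a, b, e, h}  B5 = {a, c, e, f}  B6 = {a, b, e, g}
Tree: B1–B2, B2–B3, B1–B4, B2–B5, B4–B6

Every bag has size at most 4, so the width is 4 − 1 = 3 and tw(G) ≤ 3. Conversely, {a, b, e, g} is a clique of size 4, and the vertices of any clique must share a bag in every tree decomposition; so some bag has ≥ 4 vertices and tw(G) ≥ 3. Combining the bounds, tw(G) = 3.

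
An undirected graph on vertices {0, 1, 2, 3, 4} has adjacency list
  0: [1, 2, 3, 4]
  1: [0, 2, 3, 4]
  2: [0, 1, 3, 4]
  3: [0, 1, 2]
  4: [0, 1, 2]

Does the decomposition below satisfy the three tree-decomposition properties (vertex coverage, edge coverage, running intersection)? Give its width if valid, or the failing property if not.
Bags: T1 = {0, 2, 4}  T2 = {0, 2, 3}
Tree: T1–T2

A tree decomposition must satisfy three properties: every vertex lies in some bag; for every edge, both endpoints lie together in some bag; and for every vertex, the bags containing it form a connected subtree. Here vertex 1 appears in no bag, so the decomposition is invalid.

No — vertex 1 appears in no bag.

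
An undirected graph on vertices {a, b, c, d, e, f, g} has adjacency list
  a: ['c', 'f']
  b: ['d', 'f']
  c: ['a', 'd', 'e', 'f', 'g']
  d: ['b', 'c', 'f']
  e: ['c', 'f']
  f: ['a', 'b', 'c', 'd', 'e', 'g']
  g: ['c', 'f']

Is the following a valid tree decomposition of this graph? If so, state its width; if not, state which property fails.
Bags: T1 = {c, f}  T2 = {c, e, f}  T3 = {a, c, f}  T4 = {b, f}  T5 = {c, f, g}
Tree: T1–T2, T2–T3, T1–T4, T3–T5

A tree decomposition must satisfy three properties: every vertex lies in some bag; for every edge, both endpoints lie together in some bag; and for every vertex, the bags containing it form a connected subtree. Here vertex d appears in no bag, so the decomposition is invalid.

No — vertex d appears in no bag.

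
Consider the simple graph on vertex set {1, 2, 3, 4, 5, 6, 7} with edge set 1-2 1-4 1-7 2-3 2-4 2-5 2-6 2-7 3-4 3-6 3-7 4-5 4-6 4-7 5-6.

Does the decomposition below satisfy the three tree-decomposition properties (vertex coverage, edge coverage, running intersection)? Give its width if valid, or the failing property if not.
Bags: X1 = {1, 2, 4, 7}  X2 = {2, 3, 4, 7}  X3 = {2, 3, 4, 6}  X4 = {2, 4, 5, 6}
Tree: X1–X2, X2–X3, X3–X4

Checking the three conditions: (i) the bags cover all of {1, 2, 3, 4, 5, 6, 7}; (ii) for each edge, some bag contains both endpoints; (iii) the bags containing any fixed vertex form a subtree. All hold, so the decomposition is valid with width 4 − 1 = 3.

Yes; width 3.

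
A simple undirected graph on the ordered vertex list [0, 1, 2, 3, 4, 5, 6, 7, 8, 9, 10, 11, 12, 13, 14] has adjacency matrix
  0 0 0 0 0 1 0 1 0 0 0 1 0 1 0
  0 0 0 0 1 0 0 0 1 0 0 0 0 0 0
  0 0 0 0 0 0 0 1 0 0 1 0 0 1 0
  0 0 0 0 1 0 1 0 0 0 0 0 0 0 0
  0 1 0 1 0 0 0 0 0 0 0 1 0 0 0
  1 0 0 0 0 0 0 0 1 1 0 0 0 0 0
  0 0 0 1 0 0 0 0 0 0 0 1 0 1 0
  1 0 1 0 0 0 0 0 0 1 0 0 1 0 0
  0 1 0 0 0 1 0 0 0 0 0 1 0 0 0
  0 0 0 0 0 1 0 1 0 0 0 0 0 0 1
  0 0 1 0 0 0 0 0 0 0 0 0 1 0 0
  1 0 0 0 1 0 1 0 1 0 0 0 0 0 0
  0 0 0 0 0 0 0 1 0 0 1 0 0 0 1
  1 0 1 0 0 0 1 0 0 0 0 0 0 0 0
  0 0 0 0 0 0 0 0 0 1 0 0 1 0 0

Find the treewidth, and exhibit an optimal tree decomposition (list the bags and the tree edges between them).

Treewidth 3.
One optimal decomposition is:
Bags: B1 = {9, 10, 12, 14}  B2 = {7, 9, 10, 12}  B3 = {2, 7, 9, 10}  B4 = {2, 5, 7, 9}  B5 = {0, 2, 5, 7}  B6 = {0, 2, 5, 13}  B7 = {0, 5, 8, 13}  B8 = {0, 8, 11, 13}  B9 = {6, 8, 11, 13}  B10 = {1, 6, 8, 11}  B11 = {1, 4, 6, 11}  B12 = {1, 3, 4, 6}
Tree: B1–B2, B2–B3, B3–B4, B4–B5, B5–B6, B6–B7, B7–B8, B8–B9, B9–B10, B10–B11, B11–B12

Every bag has size at most 4, so the width is 4 − 1 = 3 and tw(G) ≤ 3. For the lower bound: the 4 vertex sets {10,12,14}, {9}, {7}, {0,2,5,13} are disjoint, each induces a connected subgraph, and every pair is joined by at least one edge of G. Contracting each set to a single vertex therefore yields K_{4} as a minor, and since treewidth is minor-monotone, tw(G) ≥ tw(K_{4}) = 3. Hence tw(G) = 3 exactly.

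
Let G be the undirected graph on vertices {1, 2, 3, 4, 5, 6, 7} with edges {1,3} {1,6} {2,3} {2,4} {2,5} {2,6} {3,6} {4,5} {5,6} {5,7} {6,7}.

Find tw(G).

2

A width-2 tree decomposition is:
Bags: B1 = {2, 4, 5}  B2 = {2, 5, 6}  B3 = {2, 3, 6}  B4 = {5, 6, 7}  B5 = {1, 3, 6}
Tree: B1–B2, B2–B3, B2–B4, B3–B5
The largest bag has 3 vertices, giving width 2; this decomposition certifies tw(G) ≤ 2. On the other hand G contains the 3-clique {2, 4, 5}. A clique must lie in a single bag of any decomposition, so no decomposition can have width below 2. The upper and lower bounds meet at 2, so that is the treewidth.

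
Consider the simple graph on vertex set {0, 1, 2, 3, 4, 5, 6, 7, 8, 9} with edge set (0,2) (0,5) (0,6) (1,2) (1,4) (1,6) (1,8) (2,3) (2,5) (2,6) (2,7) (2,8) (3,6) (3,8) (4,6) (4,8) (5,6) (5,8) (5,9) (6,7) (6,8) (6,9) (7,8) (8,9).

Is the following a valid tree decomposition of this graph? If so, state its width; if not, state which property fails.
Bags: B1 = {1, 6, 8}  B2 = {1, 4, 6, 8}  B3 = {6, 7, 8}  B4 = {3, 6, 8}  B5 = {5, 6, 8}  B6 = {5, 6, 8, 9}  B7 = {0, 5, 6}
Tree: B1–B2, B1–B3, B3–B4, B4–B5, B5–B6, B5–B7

A tree decomposition must satisfy three properties: every vertex lies in some bag; for every edge, both endpoints lie together in some bag; and for every vertex, the bags containing it form a connected subtree. Here vertex 2 appears in no bag, so the decomposition is invalid.

No — vertex 2 appears in no bag.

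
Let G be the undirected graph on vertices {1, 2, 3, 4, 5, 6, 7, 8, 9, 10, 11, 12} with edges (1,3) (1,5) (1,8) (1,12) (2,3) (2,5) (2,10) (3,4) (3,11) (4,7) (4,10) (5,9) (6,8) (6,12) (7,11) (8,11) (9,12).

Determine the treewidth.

A width-3 tree decomposition is:
Bags: B1 = {5, 6, 9, 12}  B2 = {1, 5, 6, 12}  B3 = {1, 5, 6, 8}  B4 = {1, 2, 5, 8}  B5 = {1, 2, 3, 8}  B6 = {2, 3, 8, 11}  B7 = {2, 3, 10, 11}  B8 = {3, 4, 10, 11}  B9 = {4, 7, 10, 11}
Tree: B1–B2, B2–B3, B3–B4, B4–B5, B5–B6, B6–B7, B7–B8, B8–B9
Each bag holds 4 vertices, so the decomposition has width 3, which upper-bounds the treewidth. For the lower bound: the 4 vertex sets {6,9,12}, {5}, {1}, {2,3,8,11} are disjoint, each induces a connected subgraph, and every pair is joined by at least one edge of G. Contracting each set to a single vertex therefore yields K_{4} as a minor, and since treewidth is minor-monotone, tw(G) ≥ tw(K_{4}) = 3. The upper and lower bounds meet at 3, so that is the treewidth.

3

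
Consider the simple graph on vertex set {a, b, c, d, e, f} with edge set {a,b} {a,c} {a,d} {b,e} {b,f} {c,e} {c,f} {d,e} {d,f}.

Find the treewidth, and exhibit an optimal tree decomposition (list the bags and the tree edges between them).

Treewidth 3.
One such decomposition:
Bags: B1 = {b, c, d, f}  B2 = {b, c, d, e}  B3 = {a, b, c, d}
Tree: B1–B2, B2–B3

Every bag has size at most 4, so the width is 4 − 1 = 3 and tw(G) ≤ 3. For the lower bound: the 4 vertex sets {b,f}, {c,e}, {d}, {a} are disjoint, each induces a connected subgraph, and every pair is joined by at least one edge of G. Contracting each set to a single vertex therefore yields K_{4} as a minor, and since treewidth is minor-monotone, tw(G) ≥ tw(K_{4}) = 3. Combining the bounds, tw(G) = 3.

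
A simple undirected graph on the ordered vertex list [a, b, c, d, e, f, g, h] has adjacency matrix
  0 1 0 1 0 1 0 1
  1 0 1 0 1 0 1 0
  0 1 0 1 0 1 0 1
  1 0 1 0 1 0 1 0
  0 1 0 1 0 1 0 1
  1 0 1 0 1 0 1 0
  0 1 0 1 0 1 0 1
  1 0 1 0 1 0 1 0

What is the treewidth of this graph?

A width-4 tree decomposition is:
Bags: B1 = {b, d, e, f, h}  B2 = {b, d, f, g, h}  B3 = {a, b, d, f, h}  B4 = {b, c, d, f, h}
Tree: B1–B2, B2–B3, B3–B4
Each bag holds 5 vertices, so the decomposition has width 4, which upper-bounds the treewidth. For the lower bound: the 5 vertex sets {d,e}, {g,h}, {a,f}, {b}, {c} are disjoint, each induces a connected subgraph, and every pair is joined by at least one edge of G. Contracting each set to a single vertex therefore yields K_{5} as a minor, and since treewidth is minor-monotone, tw(G) ≥ tw(K_{5}) = 4. Combining the bounds, tw(G) = 4.

4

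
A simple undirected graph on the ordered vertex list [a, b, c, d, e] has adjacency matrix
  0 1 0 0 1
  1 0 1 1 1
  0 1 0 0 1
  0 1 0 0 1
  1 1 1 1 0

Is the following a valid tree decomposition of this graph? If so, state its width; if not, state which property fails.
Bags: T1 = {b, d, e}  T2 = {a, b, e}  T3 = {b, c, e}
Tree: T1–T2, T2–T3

Vertex coverage: the bags together contain {a, b, c, d, e}, the full vertex set. Edge coverage: each edge of G has both endpoints in at least one bag. Running intersection: for every vertex, the bags containing it form a connected subtree. All three properties hold, so this is a valid tree decomposition of width max|bag| − 1 = 2, and hence tw(G) ≤ 2.

Yes; width 2.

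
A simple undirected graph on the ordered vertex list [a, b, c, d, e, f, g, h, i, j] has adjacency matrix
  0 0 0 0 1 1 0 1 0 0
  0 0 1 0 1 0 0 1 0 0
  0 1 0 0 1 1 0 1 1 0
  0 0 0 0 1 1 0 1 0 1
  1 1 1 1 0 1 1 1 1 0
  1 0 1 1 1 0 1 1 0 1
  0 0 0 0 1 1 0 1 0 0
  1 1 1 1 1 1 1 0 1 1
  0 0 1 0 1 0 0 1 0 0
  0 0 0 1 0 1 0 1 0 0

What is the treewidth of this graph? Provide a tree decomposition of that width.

Treewidth 3.
Bags: B1 = {c, e, f, h}  B2 = {a, e, f, h}  B3 = {d, e, f, h}  B4 = {b, c, e, h}  B5 = {c, e, h, i}  B6 = {e, f, g, h}  B7 = {d, f, h, j}
Tree: B1–B2, B2–B3, B1–B4, B1–B5, B1–B6, B3–B7

Every bag has size at most 4, so the width is 4 − 1 = 3 and tw(G) ≤ 3. Conversely, {d, f, h, j} is a clique of size 4, and the vertices of any clique must share a bag in every tree decomposition; so some bag has ≥ 4 vertices and tw(G) ≥ 3. Hence tw(G) = 3 exactly.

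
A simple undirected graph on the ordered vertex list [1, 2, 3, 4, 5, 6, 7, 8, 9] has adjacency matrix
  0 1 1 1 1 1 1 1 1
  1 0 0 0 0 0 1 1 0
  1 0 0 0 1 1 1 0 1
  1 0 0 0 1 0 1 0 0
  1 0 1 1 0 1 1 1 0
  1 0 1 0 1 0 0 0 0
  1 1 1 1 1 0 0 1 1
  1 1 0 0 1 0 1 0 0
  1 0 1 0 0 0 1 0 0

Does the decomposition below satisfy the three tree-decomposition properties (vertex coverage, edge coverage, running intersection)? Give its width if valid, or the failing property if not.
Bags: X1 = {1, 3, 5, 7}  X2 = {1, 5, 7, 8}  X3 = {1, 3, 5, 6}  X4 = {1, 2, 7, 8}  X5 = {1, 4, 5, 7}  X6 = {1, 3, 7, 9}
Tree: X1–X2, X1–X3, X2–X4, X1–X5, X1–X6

Yes; width 3.

Vertex coverage: the bags together contain {1, 2, 3, 4, 5, 6, 7, 8, 9}, the full vertex set. Edge coverage: each edge of G has both endpoints in at least one bag. Running intersection: for every vertex, the bags containing it form a connected subtree. All three properties hold, so this is a valid tree decomposition of width max|bag| − 1 = 3, and hence tw(G) ≤ 3.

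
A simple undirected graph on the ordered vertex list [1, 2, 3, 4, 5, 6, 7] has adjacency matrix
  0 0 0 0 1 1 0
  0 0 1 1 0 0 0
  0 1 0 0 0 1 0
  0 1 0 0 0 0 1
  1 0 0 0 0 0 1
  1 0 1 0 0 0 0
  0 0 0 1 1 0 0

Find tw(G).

2

A width-2 tree decomposition is:
Bags: B1 = {2, 3, 4}  B2 = {3, 4, 6}  B3 = {1, 4, 6}  B4 = {1, 4, 5}  B5 = {4, 5, 7}
Tree: B1–B2, B2–B3, B3–B4, B4–B5
Every bag has size at most 3, so the width is 3 − 1 = 2 and tw(G) ≤ 2. For the lower bound, G contains the cycle 4–2–3–6–1–5–7–4, so G is not a forest; only forests have treewidth ≤ 1, hence tw(G) ≥ 2. Hence tw(G) = 2 exactly.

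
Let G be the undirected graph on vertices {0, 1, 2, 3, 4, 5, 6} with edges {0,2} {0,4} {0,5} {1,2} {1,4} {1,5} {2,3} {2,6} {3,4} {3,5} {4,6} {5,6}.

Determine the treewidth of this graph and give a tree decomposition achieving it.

Every bag has size at most 4, so the width is 4 − 1 = 3 and tw(G) ≤ 3. For the lower bound: the 4 vertex sets {0,4}, {3,5}, {2}, {1} are disjoint, each induces a connected subgraph, and every pair is joined by at least one edge of G. Contracting each set to a single vertex therefore yields K_{4} as a minor, and since treewidth is minor-monotone, tw(G) ≥ tw(K_{4}) = 3. Hence tw(G) = 3 exactly.

Treewidth 3.
Bags: B1 = {0, 2, 4, 5}  B2 = {2, 3, 4, 5}  B3 = {1, 2, 4, 5}  B4 = {2, 4, 5, 6}
Tree: B1–B2, B2–B3, B3–B4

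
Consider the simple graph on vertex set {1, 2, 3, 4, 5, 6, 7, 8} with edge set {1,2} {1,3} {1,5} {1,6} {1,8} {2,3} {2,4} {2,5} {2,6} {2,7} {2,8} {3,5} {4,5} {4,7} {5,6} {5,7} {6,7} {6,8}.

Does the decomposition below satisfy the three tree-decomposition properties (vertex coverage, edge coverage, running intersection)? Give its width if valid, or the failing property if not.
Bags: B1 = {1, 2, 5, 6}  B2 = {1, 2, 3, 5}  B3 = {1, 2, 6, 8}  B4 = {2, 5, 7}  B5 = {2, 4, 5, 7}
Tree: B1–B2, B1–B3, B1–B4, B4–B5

No — edge (6,7) lies in no bag.

A tree decomposition must satisfy three properties: every vertex lies in some bag; for every edge, both endpoints lie together in some bag; and for every vertex, the bags containing it form a connected subtree. Here edge (6,7) lies in no bag, so the decomposition is invalid.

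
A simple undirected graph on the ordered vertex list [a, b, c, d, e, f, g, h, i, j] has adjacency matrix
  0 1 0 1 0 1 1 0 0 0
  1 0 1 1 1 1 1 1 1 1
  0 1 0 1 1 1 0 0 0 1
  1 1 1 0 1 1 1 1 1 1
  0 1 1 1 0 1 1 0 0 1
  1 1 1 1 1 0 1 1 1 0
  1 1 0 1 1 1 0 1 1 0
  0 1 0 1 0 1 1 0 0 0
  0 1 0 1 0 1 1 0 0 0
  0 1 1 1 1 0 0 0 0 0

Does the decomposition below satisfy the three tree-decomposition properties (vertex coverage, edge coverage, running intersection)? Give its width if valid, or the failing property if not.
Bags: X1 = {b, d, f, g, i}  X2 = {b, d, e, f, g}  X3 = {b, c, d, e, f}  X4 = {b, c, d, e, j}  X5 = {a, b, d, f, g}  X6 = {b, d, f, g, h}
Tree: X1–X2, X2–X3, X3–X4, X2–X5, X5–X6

Yes; width 4.

Checking the three conditions: (i) the bags cover all of {a, b, c, d, e, f, g, h, i, j}; (ii) for each edge, some bag contains both endpoints; (iii) the bags containing any fixed vertex form a subtree. All hold, so the decomposition is valid with width 5 − 1 = 4.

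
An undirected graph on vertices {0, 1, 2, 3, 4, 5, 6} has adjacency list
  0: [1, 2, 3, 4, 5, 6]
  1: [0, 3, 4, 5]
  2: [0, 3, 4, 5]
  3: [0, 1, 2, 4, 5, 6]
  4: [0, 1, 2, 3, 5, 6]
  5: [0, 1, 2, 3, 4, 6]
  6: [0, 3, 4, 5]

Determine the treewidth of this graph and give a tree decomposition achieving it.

Treewidth 4.
One optimal decomposition is:
Bags: B1 = {0, 3, 4, 5, 6}  B2 = {0, 1, 3, 4, 5}  B3 = {0, 2, 3, 4, 5}
Tree: B1–B2, B2–B3

Each bag holds 5 vertices, so the decomposition has width 4, which upper-bounds the treewidth. For the lower bound, the 5 vertices {0, 1, 3, 4, 5} are pairwise adjacent, and any tree decomposition puts a clique entirely inside one bag — forcing width ≥ 4. Combining the bounds, tw(G) = 4.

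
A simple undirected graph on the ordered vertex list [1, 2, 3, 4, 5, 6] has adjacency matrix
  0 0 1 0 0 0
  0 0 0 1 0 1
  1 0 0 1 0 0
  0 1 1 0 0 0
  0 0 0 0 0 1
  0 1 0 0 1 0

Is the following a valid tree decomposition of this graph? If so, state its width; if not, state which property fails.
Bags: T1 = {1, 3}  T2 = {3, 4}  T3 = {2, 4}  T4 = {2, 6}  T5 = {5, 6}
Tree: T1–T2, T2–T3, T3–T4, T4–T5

Vertex coverage: the bags together contain {1, 2, 3, 4, 5, 6}, the full vertex set. Edge coverage: each edge of G has both endpoints in at least one bag. Running intersection: for every vertex, the bags containing it form a connected subtree. All three properties hold, so this is a valid tree decomposition of width max|bag| − 1 = 1, and hence tw(G) ≤ 1.

Yes; width 1.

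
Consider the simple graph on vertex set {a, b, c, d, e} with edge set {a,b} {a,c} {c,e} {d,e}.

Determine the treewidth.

1

A width-1 tree decomposition is:
Bags: B1 = {a, b}  B2 = {a, c}  B3 = {c, e}  B4 = {d, e}
Tree: B1–B2, B2–B3, B3–B4
The largest bag has 2 vertices, giving width 1; this decomposition certifies tw(G) ≤ 1. Since G has at least one edge (e.g. b–a), it is not an edgeless graph, so tw(G) ≥ 1. Hence tw(G) = 1 exactly.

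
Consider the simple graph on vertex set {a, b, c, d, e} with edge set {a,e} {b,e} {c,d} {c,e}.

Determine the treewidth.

1

A width-1 tree decomposition is:
Bags: B1 = {c, e}  B2 = {c, d}  B3 = {b, e}  B4 = {a, e}
Tree: B1–B2, B1–B3, B3–B4
Each bag holds 2 vertices, so the decomposition has width 1, which upper-bounds the treewidth. Since G has at least one edge (e.g. c–e), it is not an edgeless graph, so tw(G) ≥ 1. The upper and lower bounds meet at 1, so that is the treewidth.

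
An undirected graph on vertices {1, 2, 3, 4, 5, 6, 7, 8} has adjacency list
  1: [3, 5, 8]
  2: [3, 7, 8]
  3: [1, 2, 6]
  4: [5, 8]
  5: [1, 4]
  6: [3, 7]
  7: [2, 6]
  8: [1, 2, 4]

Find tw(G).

A width-2 tree decomposition is:
Bags: B1 = {1, 4, 5}  B2 = {1, 4, 8}  B3 = {1, 3, 8}  B4 = {2, 3, 8}  B5 = {2, 3, 6}  B6 = {2, 6, 7}
Tree: B1–B2, B2–B3, B3–B4, B4–B5, B5–B6
Each bag holds 3 vertices, so the decomposition has width 2, which upper-bounds the treewidth. Since 5–4–8–1–5 is a cycle in G, G is not acyclic. Forests are exactly the graphs of treewidth ≤ 1, so tw(G) ≥ 2. Combining the bounds, tw(G) = 2.

2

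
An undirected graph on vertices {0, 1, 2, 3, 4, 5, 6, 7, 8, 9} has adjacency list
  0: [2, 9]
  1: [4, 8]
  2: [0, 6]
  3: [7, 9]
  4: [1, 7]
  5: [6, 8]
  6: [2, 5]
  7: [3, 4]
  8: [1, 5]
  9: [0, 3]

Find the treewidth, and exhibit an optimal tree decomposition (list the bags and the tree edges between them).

Each bag holds 3 vertices, so the decomposition has width 2, which upper-bounds the treewidth. For the lower bound, G contains the cycle 2–0–9–3–7–4–1–8–5–6–2, so G is not a forest; only forests have treewidth ≤ 1, hence tw(G) ≥ 2. Therefore the treewidth is 2.

Treewidth 2.
Bags: B1 = {0, 2, 9}  B2 = {2, 3, 9}  B3 = {2, 3, 7}  B4 = {2, 4, 7}  B5 = {1, 2, 4}  B6 = {1, 2, 8}  B7 = {2, 5, 8}  B8 = {2, 5, 6}
Tree: B1–B2, B2–B3, B3–B4, B4–B5, B5–B6, B6–B7, B7–B8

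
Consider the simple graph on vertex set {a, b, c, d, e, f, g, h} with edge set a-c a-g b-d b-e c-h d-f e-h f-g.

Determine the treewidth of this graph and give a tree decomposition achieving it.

Treewidth 2.
One optimal decomposition is:
Bags: B1 = {c, e, h}  B2 = {b, c, e}  B3 = {b, c, d}  B4 = {c, d, f}  B5 = {c, f, g}  B6 = {a, c, g}
Tree: B1–B2, B2–B3, B3–B4, B4–B5, B5–B6

Every bag has size at most 3, so the width is 3 − 1 = 2 and tw(G) ≤ 2. For the lower bound, G contains the cycle c–h–e–b–d–f–g–a–c, so G is not a forest; only forests have treewidth ≤ 1, hence tw(G) ≥ 2. The upper and lower bounds meet at 2, so that is the treewidth.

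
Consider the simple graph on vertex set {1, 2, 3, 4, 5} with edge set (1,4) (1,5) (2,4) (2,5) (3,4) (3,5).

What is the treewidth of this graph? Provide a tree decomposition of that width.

Treewidth 2.
One such decomposition:
Bags: B1 = {3, 4, 5}  B2 = {1, 4, 5}  B3 = {2, 4, 5}
Tree: B1–B2, B2–B3

Every bag has size at most 3, so the width is 3 − 1 = 2 and tw(G) ≤ 2. The edges 4–3–5–1–4 form a cycle, so G is not a tree and its treewidth is at least 2. The upper and lower bounds meet at 2, so that is the treewidth.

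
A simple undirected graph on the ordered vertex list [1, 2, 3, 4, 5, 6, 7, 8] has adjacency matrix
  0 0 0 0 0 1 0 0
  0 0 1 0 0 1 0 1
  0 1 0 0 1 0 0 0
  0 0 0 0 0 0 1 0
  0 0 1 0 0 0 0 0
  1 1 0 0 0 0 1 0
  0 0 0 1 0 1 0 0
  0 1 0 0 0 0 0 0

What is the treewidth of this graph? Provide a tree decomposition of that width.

Treewidth 1.
One such decomposition:
Bags: B1 = {2, 6}  B2 = {1, 6}  B3 = {2, 3}  B4 = {3, 5}  B5 = {2, 8}  B6 = {6, 7}  B7 = {4, 7}
Tree: B1–B2, B1–B3, B3–B4, B1–B5, B2–B6, B6–B7

Each bag holds 2 vertices, so the decomposition has width 1, which upper-bounds the treewidth. Any graph with an edge has treewidth ≥ 1, and G has the edge 6–2. Hence tw(G) = 1 exactly.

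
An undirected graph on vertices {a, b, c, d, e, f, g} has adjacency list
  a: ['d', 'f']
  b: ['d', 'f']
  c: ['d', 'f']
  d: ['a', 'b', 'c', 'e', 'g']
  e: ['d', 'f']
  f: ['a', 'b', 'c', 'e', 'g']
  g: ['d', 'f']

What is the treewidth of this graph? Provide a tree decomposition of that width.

The largest bag has 3 vertices, giving width 2; this decomposition certifies tw(G) ≤ 2. Since f–c–d–b–f is a cycle in G, G is not acyclic. Forests are exactly the graphs of treewidth ≤ 1, so tw(G) ≥ 2. The upper and lower bounds meet at 2, so that is the treewidth.

Treewidth 2.
Bags: B1 = {c, d, f}  B2 = {b, d, f}  B3 = {d, e, f}  B4 = {d, f, g}  B5 = {a, d, f}
Tree: B1–B2, B2–B3, B3–B4, B4–B5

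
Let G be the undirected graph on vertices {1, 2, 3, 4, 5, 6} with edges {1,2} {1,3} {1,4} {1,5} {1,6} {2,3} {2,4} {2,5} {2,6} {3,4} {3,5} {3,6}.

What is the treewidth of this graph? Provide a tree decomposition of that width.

Treewidth 3.
One such decomposition:
Bags: B1 = {1, 2, 3, 6}  B2 = {1, 2, 3, 4}  B3 = {1, 2, 3, 5}
Tree: B1–B2, B2–B3

Every bag has size at most 4, so the width is 4 − 1 = 3 and tw(G) ≤ 3. On the other hand G contains the 4-clique {1, 2, 3, 4}. A clique must lie in a single bag of any decomposition, so no decomposition can have width below 3. The upper and lower bounds meet at 3, so that is the treewidth.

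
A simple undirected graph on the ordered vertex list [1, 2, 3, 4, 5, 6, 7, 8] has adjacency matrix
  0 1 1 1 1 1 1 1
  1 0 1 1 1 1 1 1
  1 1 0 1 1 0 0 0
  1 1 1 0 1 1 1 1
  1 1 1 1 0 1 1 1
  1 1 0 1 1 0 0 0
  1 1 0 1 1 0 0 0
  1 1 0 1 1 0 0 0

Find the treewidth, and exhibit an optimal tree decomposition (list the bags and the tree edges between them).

Each bag holds 5 vertices, so the decomposition has width 4, which upper-bounds the treewidth. Conversely, {1, 2, 4, 5, 8} is a clique of size 5, and the vertices of any clique must share a bag in every tree decomposition; so some bag has ≥ 5 vertices and tw(G) ≥ 4. The upper and lower bounds meet at 4, so that is the treewidth.

Treewidth 4.
One such decomposition:
Bags: B1 = {1, 2, 4, 5, 8}  B2 = {1, 2, 3, 4, 5}  B3 = {1, 2, 4, 5, 7}  B4 = {1, 2, 4, 5, 6}
Tree: B1–B2, B1–B3, B2–B4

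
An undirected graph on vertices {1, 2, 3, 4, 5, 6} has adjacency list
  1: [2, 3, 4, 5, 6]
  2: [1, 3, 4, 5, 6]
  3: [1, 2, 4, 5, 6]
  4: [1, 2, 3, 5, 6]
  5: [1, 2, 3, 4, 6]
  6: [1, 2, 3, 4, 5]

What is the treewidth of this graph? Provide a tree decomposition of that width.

A single bag containing all 6 vertices is trivially a valid decomposition of width 5. For the lower bound, the 6 vertices {1, 2, 3, 4, 5, 6} are pairwise adjacent, and any tree decomposition puts a clique entirely inside one bag — forcing width ≥ 5. The upper and lower bounds meet at 5, so that is the treewidth.

Treewidth 5.
Bags: B1 = {1, 2, 3, 4, 5, 6}
Tree: (single bag)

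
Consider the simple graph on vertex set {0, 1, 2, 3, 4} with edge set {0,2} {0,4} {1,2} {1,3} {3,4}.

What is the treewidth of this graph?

A width-2 tree decomposition is:
Bags: B1 = {1, 2, 3}  B2 = {0, 2, 3}  B3 = {0, 3, 4}
Tree: B1–B2, B2–B3
The largest bag has 3 vertices, giving width 2; this decomposition certifies tw(G) ≤ 2. For the lower bound, G contains the cycle 3–1–2–0–4–3, so G is not a forest; only forests have treewidth ≤ 1, hence tw(G) ≥ 2. Therefore the treewidth is 2.

2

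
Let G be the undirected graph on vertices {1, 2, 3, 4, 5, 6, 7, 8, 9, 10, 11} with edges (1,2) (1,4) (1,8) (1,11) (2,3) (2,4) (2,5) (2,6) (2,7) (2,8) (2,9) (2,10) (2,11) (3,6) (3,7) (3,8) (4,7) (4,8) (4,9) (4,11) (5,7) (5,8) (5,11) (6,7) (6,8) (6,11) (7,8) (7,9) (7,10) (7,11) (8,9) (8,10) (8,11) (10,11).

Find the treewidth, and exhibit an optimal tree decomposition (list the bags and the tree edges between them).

Every bag has size at most 5, so the width is 5 − 1 = 4 and tw(G) ≤ 4. Conversely, {1, 2, 4, 8, 11} is a clique of size 5, and the vertices of any clique must share a bag in every tree decomposition; so some bag has ≥ 5 vertices and tw(G) ≥ 4. Therefore the treewidth is 4.

Treewidth 4.
Bags: B1 = {2, 4, 7, 8, 11}  B2 = {2, 6, 7, 8, 11}  B3 = {2, 7, 8, 10, 11}  B4 = {2, 3, 6, 7, 8}  B5 = {1, 2, 4, 8, 11}  B6 = {2, 4, 7, 8, 9}  B7 = {2, 5, 7, 8, 11}
Tree: B1–B2, B1–B3, B2–B4, B1–B5, B1–B6, B3–B7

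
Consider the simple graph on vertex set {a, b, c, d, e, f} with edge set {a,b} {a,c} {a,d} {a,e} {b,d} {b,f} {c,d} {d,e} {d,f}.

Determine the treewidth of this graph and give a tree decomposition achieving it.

Treewidth 2.
One optimal decomposition is:
Bags: B1 = {a, b, d}  B2 = {a, c, d}  B3 = {a, d, e}  B4 = {b, d, f}
Tree: B1–B2, B2–B3, B1–B4

Every bag has size at most 3, so the width is 3 − 1 = 2 and tw(G) ≤ 2. For the lower bound, the 3 vertices {a, d, e} are pairwise adjacent, and any tree decomposition puts a clique entirely inside one bag — forcing width ≥ 2. Combining the bounds, tw(G) = 2.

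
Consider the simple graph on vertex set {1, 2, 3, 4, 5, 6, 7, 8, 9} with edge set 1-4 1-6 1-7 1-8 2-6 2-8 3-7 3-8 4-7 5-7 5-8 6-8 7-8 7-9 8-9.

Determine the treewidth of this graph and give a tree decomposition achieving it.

Every bag has size at most 3, so the width is 3 − 1 = 2 and tw(G) ≤ 2. On the other hand G contains the 3-clique {2, 6, 8}. A clique must lie in a single bag of any decomposition, so no decomposition can have width below 2. Therefore the treewidth is 2.

Treewidth 2.
One optimal decomposition is:
Bags: B1 = {1, 7, 8}  B2 = {3, 7, 8}  B3 = {5, 7, 8}  B4 = {1, 4, 7}  B5 = {1, 6, 8}  B6 = {2, 6, 8}  B7 = {7, 8, 9}
Tree: B1–B2, B2–B3, B1–B4, B1–B5, B5–B6, B3–B7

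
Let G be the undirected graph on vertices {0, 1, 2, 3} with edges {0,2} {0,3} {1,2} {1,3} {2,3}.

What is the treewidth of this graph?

2

A width-2 tree decomposition is:
Bags: B1 = {0, 2, 3}  B2 = {1, 2, 3}
Tree: B1–B2
Every bag has size at most 3, so the width is 3 − 1 = 2 and tw(G) ≤ 2. On the other hand G contains the 3-clique {0, 2, 3}. A clique must lie in a single bag of any decomposition, so no decomposition can have width below 2. Hence tw(G) = 2 exactly.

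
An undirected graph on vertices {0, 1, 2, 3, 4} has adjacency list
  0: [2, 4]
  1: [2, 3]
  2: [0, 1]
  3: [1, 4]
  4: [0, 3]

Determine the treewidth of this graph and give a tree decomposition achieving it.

Every bag has size at most 3, so the width is 3 − 1 = 2 and tw(G) ≤ 2. For the lower bound, G contains the cycle 3–1–2–0–4–3, so G is not a forest; only forests have treewidth ≤ 1, hence tw(G) ≥ 2. Hence tw(G) = 2 exactly.

Treewidth 2.
One optimal decomposition is:
Bags: B1 = {1, 2, 3}  B2 = {0, 2, 3}  B3 = {0, 3, 4}
Tree: B1–B2, B2–B3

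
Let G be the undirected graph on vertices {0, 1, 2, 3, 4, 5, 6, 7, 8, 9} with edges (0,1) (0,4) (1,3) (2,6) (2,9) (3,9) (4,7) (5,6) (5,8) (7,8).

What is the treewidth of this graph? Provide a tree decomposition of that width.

The largest bag has 3 vertices, giving width 2; this decomposition certifies tw(G) ≤ 2. Since 4–0–1–3–9–2–6–5–8–7–4 is a cycle in G, G is not acyclic. Forests are exactly the graphs of treewidth ≤ 1, so tw(G) ≥ 2. Combining the bounds, tw(G) = 2.

Treewidth 2.
One optimal decomposition is:
Bags: B1 = {0, 1, 4}  B2 = {1, 3, 4}  B3 = {3, 4, 9}  B4 = {2, 4, 9}  B5 = {2, 4, 6}  B6 = {4, 5, 6}  B7 = {4, 5, 8}  B8 = {4, 7, 8}
Tree: B1–B2, B2–B3, B3–B4, B4–B5, B5–B6, B6–B7, B7–B8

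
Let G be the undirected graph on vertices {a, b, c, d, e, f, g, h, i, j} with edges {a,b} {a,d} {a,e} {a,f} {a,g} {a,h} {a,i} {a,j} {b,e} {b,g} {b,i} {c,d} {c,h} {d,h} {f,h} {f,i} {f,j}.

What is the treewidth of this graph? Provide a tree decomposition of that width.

The largest bag has 3 vertices, giving width 2; this decomposition certifies tw(G) ≤ 2. Conversely, {c, d, h} is a clique of size 3, and the vertices of any clique must share a bag in every tree decomposition; so some bag has ≥ 3 vertices and tw(G) ≥ 2. Combining the bounds, tw(G) = 2.

Treewidth 2.
One optimal decomposition is:
Bags: B1 = {a, d, h}  B2 = {a, f, h}  B3 = {a, f, j}  B4 = {a, f, i}  B5 = {c, d, h}  B6 = {a, b, i}  B7 = {a, b, e}  B8 = {a, b, g}
Tree: B1–B2, B2–B3, B2–B4, B1–B5, B4–B6, B6–B7, B6–B8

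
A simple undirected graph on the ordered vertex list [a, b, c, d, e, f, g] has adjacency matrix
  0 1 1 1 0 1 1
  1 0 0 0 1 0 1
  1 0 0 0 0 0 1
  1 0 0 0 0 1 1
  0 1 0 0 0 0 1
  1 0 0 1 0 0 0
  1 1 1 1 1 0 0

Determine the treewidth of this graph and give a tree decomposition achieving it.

Treewidth 2.
Bags: B1 = {a, b, g}  B2 = {a, c, g}  B3 = {a, d, g}  B4 = {a, d, f}  B5 = {b, e, g}
Tree: B1–B2, B2–B3, B3–B4, B1–B5

Every bag has size at most 3, so the width is 3 − 1 = 2 and tw(G) ≤ 2. Conversely, {b, e, g} is a clique of size 3, and the vertices of any clique must share a bag in every tree decomposition; so some bag has ≥ 3 vertices and tw(G) ≥ 2. Therefore the treewidth is 2.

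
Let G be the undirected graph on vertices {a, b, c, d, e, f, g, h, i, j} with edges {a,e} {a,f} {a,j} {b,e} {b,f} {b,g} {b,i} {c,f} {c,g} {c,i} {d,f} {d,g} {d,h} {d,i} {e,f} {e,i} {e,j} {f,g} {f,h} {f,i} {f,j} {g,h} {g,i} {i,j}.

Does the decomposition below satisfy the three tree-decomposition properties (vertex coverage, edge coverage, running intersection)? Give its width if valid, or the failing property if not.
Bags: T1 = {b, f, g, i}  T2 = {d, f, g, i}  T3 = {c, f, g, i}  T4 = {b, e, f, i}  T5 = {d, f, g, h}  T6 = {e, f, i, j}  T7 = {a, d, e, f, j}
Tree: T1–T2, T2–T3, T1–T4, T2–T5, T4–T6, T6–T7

No — bags containing vertex d are not connected in the tree.

A tree decomposition must satisfy three properties: every vertex lies in some bag; for every edge, both endpoints lie together in some bag; and for every vertex, the bags containing it form a connected subtree. Here bags containing vertex d are not connected in the tree, so the decomposition is invalid.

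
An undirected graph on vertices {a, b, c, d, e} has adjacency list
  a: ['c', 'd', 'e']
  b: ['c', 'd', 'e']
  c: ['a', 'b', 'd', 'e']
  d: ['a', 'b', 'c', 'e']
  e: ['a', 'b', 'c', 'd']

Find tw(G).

3

A width-3 tree decomposition is:
Bags: B1 = {b, c, d, e}  B2 = {a, c, d, e}
Tree: B1–B2
Each bag holds 4 vertices, so the decomposition has width 3, which upper-bounds the treewidth. On the other hand G contains the 4-clique {a, c, d, e}. A clique must lie in a single bag of any decomposition, so no decomposition can have width below 3. The upper and lower bounds meet at 3, so that is the treewidth.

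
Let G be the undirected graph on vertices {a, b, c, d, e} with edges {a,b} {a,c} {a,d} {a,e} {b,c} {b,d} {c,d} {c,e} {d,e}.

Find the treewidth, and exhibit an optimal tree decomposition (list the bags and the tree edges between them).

Each bag holds 4 vertices, so the decomposition has width 3, which upper-bounds the treewidth. For the lower bound, the 4 vertices {a, c, d, e} are pairwise adjacent, and any tree decomposition puts a clique entirely inside one bag — forcing width ≥ 3. Hence tw(G) = 3 exactly.

Treewidth 3.
Bags: B1 = {a, b, c, d}  B2 = {a, c, d, e}
Tree: B1–B2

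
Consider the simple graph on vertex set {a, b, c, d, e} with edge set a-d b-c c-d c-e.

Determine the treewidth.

1

A width-1 tree decomposition is:
Bags: B1 = {b, c}  B2 = {c, e}  B3 = {c, d}  B4 = {a, d}
Tree: B1–B2, B1–B3, B3–B4
The largest bag has 2 vertices, giving width 1; this decomposition certifies tw(G) ≤ 1. Any graph with an edge has treewidth ≥ 1, and G has the edge b–c. Hence tw(G) = 1 exactly.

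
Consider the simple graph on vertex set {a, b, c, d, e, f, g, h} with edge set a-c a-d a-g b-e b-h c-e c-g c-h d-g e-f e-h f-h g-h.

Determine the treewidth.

2

A width-2 tree decomposition is:
Bags: B1 = {c, e, h}  B2 = {c, g, h}  B3 = {e, f, h}  B4 = {a, c, g}  B5 = {b, e, h}  B6 = {a, d, g}
Tree: B1–B2, B1–B3, B2–B4, B1–B5, B4–B6
Each bag holds 3 vertices, so the decomposition has width 2, which upper-bounds the treewidth. On the other hand G contains the 3-clique {a, d, g}. A clique must lie in a single bag of any decomposition, so no decomposition can have width below 2. The upper and lower bounds meet at 2, so that is the treewidth.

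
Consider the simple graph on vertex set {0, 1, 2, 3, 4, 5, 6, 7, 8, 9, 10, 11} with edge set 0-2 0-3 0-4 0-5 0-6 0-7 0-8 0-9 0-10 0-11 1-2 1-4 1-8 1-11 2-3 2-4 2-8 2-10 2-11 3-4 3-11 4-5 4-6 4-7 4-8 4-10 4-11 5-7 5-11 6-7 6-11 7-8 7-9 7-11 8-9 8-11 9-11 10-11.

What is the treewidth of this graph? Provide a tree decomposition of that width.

Each bag holds 5 vertices, so the decomposition has width 4, which upper-bounds the treewidth. Conversely, {0, 7, 8, 9, 11} is a clique of size 5, and the vertices of any clique must share a bag in every tree decomposition; so some bag has ≥ 5 vertices and tw(G) ≥ 4. Hence tw(G) = 4 exactly.

Treewidth 4.
One optimal decomposition is:
Bags: B1 = {0, 4, 7, 8, 11}  B2 = {0, 2, 4, 8, 11}  B3 = {0, 4, 6, 7, 11}  B4 = {1, 2, 4, 8, 11}  B5 = {0, 2, 3, 4, 11}  B6 = {0, 7, 8, 9, 11}  B7 = {0, 4, 5, 7, 11}  B8 = {0, 2, 4, 10, 11}
Tree: B1–B2, B1–B3, B2–B4, B2–B5, B1–B6, B1–B7, B2–B8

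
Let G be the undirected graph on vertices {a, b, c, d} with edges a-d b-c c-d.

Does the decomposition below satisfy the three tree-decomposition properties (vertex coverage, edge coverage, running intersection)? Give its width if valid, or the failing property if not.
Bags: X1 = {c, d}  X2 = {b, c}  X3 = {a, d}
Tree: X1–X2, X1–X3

Yes; width 1.

Every vertex of G appears in some bag (union = {a, b, c, d}); every edge is covered by a bag; and for each vertex v the set of bags containing v is connected in the bag tree. The decomposition is therefore valid. The largest bag has 2 vertices, so the width is 1.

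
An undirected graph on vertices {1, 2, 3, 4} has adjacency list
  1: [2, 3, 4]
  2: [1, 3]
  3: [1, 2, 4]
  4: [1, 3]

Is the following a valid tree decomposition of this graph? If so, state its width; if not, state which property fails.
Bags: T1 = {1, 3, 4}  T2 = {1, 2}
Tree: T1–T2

A tree decomposition must satisfy three properties: every vertex lies in some bag; for every edge, both endpoints lie together in some bag; and for every vertex, the bags containing it form a connected subtree. Here edge (3,2) lies in no bag, so the decomposition is invalid.

No — edge (3,2) lies in no bag.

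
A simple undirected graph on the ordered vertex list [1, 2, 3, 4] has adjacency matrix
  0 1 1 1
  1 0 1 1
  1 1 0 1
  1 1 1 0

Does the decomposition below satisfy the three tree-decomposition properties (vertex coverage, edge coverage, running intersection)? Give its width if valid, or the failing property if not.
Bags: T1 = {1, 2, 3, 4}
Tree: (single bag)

Yes; width 3.

Checking the three conditions: (i) the bags cover all of {1, 2, 3, 4}; (ii) for each edge, some bag contains both endpoints; (iii) the bags containing any fixed vertex form a subtree. All hold, so the decomposition is valid with width 4 − 1 = 3.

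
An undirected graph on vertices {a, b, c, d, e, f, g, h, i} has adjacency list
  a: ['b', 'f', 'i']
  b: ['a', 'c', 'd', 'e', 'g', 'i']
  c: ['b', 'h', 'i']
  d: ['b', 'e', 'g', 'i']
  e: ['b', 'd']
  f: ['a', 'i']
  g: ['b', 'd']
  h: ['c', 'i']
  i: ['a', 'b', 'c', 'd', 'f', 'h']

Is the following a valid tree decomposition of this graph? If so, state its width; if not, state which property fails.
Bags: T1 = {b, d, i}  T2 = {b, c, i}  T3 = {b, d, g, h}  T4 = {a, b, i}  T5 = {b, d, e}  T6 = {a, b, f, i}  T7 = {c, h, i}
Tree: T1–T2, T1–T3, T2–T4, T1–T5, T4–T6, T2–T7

A tree decomposition must satisfy three properties: every vertex lies in some bag; for every edge, both endpoints lie together in some bag; and for every vertex, the bags containing it form a connected subtree. Here bags containing vertex h are not connected in the tree, so the decomposition is invalid.

No — bags containing vertex h are not connected in the tree.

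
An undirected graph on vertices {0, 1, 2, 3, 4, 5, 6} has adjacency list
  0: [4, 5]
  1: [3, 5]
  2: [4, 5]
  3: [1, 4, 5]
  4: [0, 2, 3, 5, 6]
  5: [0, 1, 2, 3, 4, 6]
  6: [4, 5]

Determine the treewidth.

A width-2 tree decomposition is:
Bags: B1 = {0, 4, 5}  B2 = {2, 4, 5}  B3 = {3, 4, 5}  B4 = {1, 3, 5}  B5 = {4, 5, 6}
Tree: B1–B2, B1–B3, B3–B4, B2–B5
Every bag has size at most 3, so the width is 3 − 1 = 2 and tw(G) ≤ 2. For the lower bound, the 3 vertices {1, 3, 5} are pairwise adjacent, and any tree decomposition puts a clique entirely inside one bag — forcing width ≥ 2. Hence tw(G) = 2 exactly.

2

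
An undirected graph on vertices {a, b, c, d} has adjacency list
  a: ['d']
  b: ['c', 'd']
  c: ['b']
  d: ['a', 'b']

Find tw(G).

A width-1 tree decomposition is:
Bags: B1 = {a, d}  B2 = {b, d}  B3 = {b, c}
Tree: B1–B2, B2–B3
Each bag holds 2 vertices, so the decomposition has width 1, which upper-bounds the treewidth. Any graph with an edge has treewidth ≥ 1, and G has the edge a–d. The upper and lower bounds meet at 1, so that is the treewidth.

1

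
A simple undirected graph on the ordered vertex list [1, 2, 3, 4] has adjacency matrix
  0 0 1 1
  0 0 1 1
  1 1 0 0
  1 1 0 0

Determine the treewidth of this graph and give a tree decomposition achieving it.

Treewidth 2.
Bags: B1 = {1, 2, 4}  B2 = {1, 2, 3}
Tree: B1–B2

The largest bag has 3 vertices, giving width 2; this decomposition certifies tw(G) ≤ 2. For the lower bound, G contains the cycle 1–4–2–3–1, so G is not a forest; only forests have treewidth ≤ 1, hence tw(G) ≥ 2. Hence tw(G) = 2 exactly.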